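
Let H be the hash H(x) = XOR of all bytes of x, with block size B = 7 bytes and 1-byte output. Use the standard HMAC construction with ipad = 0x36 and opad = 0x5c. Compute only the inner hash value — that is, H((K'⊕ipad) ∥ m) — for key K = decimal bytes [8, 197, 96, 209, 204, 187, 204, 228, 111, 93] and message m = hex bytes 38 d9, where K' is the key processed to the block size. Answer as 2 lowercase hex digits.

c6

Key decimal bytes [8, 197, 96, 209, 204, 187, 204, 228, 111, 93] = 08 c5 60 d1 cc bb cc e4 6f 5d is 10 bytes > B = 7, so hash it first: H(key) = 11, then zero-pad to 7 bytes: K' = 11 00 00 00 00 00 00.
K' ⊕ ipad = 27 36 36 36 36 36 36.
Inner input = 27 36 36 36 36 36 36 ∥ 38 d9.
Inner hash: XOR 27⊕36⊕36⊕36⊕36⊕36⊕36⊕38⊕d9 = c6.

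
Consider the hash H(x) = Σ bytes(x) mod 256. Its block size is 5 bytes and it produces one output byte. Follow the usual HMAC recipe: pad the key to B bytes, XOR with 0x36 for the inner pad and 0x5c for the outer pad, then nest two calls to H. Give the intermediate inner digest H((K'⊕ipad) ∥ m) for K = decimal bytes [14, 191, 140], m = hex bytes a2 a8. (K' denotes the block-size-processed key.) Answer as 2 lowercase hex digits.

Key decimal bytes [14, 191, 140] = 0e bf 8c is 3 bytes ≤ B = 5; zero-pad to 5 bytes: K' = 0e bf 8c 00 00.
K' ⊕ ipad = 38 89 ba 36 36.
Inner input = 38 89 ba 36 36 ∥ a2 a8.
Inner hash: sum = 56+137+186+54+54+162+168 = 817; mod 256 = 49 → 31.

31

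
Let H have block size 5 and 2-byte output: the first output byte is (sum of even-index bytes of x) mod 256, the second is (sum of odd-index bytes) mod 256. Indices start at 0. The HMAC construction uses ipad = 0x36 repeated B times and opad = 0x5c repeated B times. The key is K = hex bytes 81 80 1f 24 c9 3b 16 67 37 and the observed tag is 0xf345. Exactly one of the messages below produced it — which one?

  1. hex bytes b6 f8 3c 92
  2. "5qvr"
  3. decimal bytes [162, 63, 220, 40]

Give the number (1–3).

Key hex bytes 81 80 1f 24 c9 3b 16 67 37 is 9 bytes > B = 5, so hash it first: H(key) = b6 46, then zero-pad to 5 bytes: K' = b6 46 00 00 00.
K' ⊕ ipad = 80 70 36 36 36; K' ⊕ opad = ea 1a 5c 5c 5c.
m1: inner = H(80 70 36 36 36 b6 f8 3c 92) = 76 98; tag = H(ea 1a 5c 5c 5c 76 98) = 3aec
m2: inner = H(80 70 36 36 36 35 71 76 72) = cf 51; tag = H(ea 1a 5c 5c 5c cf 51) = f345 ← matches
m3: inner = H(80 70 36 36 36 a2 3f dc 28) = 53 24; tag = H(ea 1a 5c 5c 5c 53 24) = c6c9

2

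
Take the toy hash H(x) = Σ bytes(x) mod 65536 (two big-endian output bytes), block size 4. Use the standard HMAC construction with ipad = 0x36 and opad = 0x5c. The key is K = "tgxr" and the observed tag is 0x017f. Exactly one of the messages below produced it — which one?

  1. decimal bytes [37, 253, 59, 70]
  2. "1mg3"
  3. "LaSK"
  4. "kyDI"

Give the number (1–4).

Key "tgxr" = 74 67 78 72 is exactly B = 4 bytes: K' = 74 67 78 72.
K' ⊕ ipad = 42 51 4e 44; K' ⊕ opad = 28 3b 24 2e.
m1: inner = H(42 51 4e 44 25 fd 3b 46) = 02 c8; tag = H(28 3b 24 2e 02 c8) = 017f ← matches
m2: inner = H(42 51 4e 44 31 6d 67 33) = 02 5d; tag = H(28 3b 24 2e 02 5d) = 0114
m3: inner = H(42 51 4e 44 4c 61 53 4b) = 02 70; tag = H(28 3b 24 2e 02 70) = 0127
m4: inner = H(42 51 4e 44 6b 79 44 49) = 02 96; tag = H(28 3b 24 2e 02 96) = 014d

1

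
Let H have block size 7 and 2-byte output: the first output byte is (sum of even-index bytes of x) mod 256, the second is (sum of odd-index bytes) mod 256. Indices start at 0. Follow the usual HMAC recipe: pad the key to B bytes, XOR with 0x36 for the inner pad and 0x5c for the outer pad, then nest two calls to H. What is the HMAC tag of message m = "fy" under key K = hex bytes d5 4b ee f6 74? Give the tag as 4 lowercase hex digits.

Key hex bytes d5 4b ee f6 74 is 5 bytes ≤ B = 7; zero-pad to 7 bytes: K' = d5 4b ee f6 74 00 00.
K' ⊕ ipad = e3 7d d8 c0 42 36 36.  K' ⊕ opad = 89 17 b2 aa 28 5c 5c.
Inner input = (K'⊕ipad) ∥ m = e3 7d d8 c0 42 36 36 ∥ 66 79.
Inner hash: even-index sum = 684 mod 256 = 172; odd-index sum = 473 mod 256 = 217 → ac d9.
Outer input = (K'⊕opad) ∥ inner = 89 17 b2 aa 28 5c 5c ∥ ac d9.
Outer hash (tag): even-index sum = 664 mod 256 = 152; odd-index sum = 457 mod 256 = 201 → 98 c9.

98c9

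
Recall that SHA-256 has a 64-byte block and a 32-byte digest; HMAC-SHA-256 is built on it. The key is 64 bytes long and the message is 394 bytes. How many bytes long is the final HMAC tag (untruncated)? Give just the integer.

The tag is one SHA-256 digest: 32 bytes.

32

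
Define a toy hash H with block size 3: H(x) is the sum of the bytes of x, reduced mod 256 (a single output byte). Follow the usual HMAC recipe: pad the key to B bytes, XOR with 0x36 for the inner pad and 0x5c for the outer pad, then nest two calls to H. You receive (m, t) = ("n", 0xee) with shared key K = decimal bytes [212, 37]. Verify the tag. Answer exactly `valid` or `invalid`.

invalid

Key decimal bytes [212, 37] = d4 25 is 2 bytes ≤ B = 3; zero-pad to 3 bytes: K' = d4 25 00.
K' ⊕ ipad = e2 13 36; K' ⊕ opad = 88 79 5c.
Inner hash: sum = 226+19+54+110 = 409; mod 256 = 153 → 99.
Outer hash (recomputed tag): sum = 136+121+92+153 = 502; mod 256 = 246 → f6.
Recomputed tag = f6; claimed = ee → mismatch.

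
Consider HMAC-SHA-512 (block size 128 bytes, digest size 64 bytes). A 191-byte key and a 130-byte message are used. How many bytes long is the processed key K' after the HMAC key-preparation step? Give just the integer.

Key is 191 > 128 bytes, so it is hashed to 64 bytes then zero-padded to 128: |K'| = 128.

128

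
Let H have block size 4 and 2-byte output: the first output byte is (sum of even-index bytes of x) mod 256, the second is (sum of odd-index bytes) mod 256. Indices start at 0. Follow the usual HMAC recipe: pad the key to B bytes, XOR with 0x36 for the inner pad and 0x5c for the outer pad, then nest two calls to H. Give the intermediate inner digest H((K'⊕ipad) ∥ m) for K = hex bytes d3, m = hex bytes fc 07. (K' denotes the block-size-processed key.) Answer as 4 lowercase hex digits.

Key hex bytes d3 is 1 byte ≤ B = 4; zero-pad to 4 bytes: K' = d3 00 00 00.
K' ⊕ ipad = e5 36 36 36.
Inner input = e5 36 36 36 ∥ fc 07.
Inner hash: even-index sum = 535 mod 256 = 23; odd-index sum = 115 mod 256 = 115 → 17 73.

1773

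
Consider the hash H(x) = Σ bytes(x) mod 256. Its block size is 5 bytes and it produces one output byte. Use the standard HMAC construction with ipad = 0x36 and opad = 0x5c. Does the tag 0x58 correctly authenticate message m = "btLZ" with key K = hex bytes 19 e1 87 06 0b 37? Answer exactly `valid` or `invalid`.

Key hex bytes 19 e1 87 06 0b 37 is 6 bytes > B = 5, so hash it first: H(key) = c9, then zero-pad to 5 bytes: K' = c9 00 00 00 00.
K' ⊕ ipad = ff 36 36 36 36; K' ⊕ opad = 95 5c 5c 5c 5c.
Inner hash: sum = 255+54+54+54+54+98+116+76+90 = 851; mod 256 = 83 → 53.
Outer hash (recomputed tag): sum = 149+92+92+92+92+83 = 600; mod 256 = 88 → 58.
Recomputed tag = 58; claimed = 58 → match.

valid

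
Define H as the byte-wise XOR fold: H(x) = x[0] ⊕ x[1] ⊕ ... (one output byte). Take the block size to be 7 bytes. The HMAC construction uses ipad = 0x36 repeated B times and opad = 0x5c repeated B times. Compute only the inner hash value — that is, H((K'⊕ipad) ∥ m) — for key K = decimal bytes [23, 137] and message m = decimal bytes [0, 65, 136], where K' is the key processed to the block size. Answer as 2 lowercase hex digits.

61

Key decimal bytes [23, 137] = 17 89 is 2 bytes ≤ B = 7; zero-pad to 7 bytes: K' = 17 89 00 00 00 00 00.
K' ⊕ ipad = 21 bf 36 36 36 36 36.
Inner input = 21 bf 36 36 36 36 36 ∥ 00 41 88.
Inner hash: XOR 21⊕bf⊕36⊕36⊕36⊕36⊕36⊕00⊕41⊕88 = 61.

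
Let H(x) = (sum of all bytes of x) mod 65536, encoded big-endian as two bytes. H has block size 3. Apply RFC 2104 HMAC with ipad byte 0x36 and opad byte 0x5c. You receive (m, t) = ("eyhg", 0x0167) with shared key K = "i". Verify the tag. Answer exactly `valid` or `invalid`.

Key "i" = 69 is 1 byte ≤ B = 3; zero-pad to 3 bytes: K' = 69 00 00.
K' ⊕ ipad = 5f 36 36; K' ⊕ opad = 35 5c 5c.
Inner hash: sum = 95+54+54+101+121+104+103 = 632 → 02 78.
Outer hash (recomputed tag): sum = 53+92+92+2+120 = 359 → 01 67.
Recomputed tag = 0167; claimed = 0167 → match.

valid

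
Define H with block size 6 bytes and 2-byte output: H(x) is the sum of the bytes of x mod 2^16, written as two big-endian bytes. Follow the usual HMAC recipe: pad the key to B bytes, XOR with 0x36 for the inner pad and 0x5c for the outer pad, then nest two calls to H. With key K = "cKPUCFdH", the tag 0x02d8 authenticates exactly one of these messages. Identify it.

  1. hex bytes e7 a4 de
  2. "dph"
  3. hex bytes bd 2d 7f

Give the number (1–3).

Key "cKPUCFdH" = 63 4b 50 55 43 46 64 48 is 8 bytes > B = 6, so hash it first: H(key) = 02 88, then zero-pad to 6 bytes: K' = 02 88 00 00 00 00.
K' ⊕ ipad = 34 be 36 36 36 36; K' ⊕ opad = 5e d4 5c 5c 5c 5c.
m1: inner = H(34 be 36 36 36 36 e7 a4 de) = 04 33; tag = H(5e d4 5c 5c 5c 5c 04 33) = 02d9
m2: inner = H(34 be 36 36 36 36 64 70 68) = 03 06; tag = H(5e d4 5c 5c 5c 5c 03 06) = 02ab
m3: inner = H(34 be 36 36 36 36 bd 2d 7f) = 03 33; tag = H(5e d4 5c 5c 5c 5c 03 33) = 02d8 ← matches

3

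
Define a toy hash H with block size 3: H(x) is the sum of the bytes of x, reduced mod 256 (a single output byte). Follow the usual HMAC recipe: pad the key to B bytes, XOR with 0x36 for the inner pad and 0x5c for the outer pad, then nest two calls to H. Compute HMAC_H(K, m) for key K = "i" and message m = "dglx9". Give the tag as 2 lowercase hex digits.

a0

Key "i" = 69 is 1 byte ≤ B = 3; zero-pad to 3 bytes: K' = 69 00 00.
K' ⊕ ipad = 5f 36 36.  K' ⊕ opad = 35 5c 5c.
Inner input = (K'⊕ipad) ∥ m = 5f 36 36 ∥ 64 67 6c 78 39.
Inner hash: sum = 95+54+54+100+103+108+120+57 = 691; mod 256 = 179 → b3.
Outer input = (K'⊕opad) ∥ inner = 35 5c 5c ∥ b3.
Outer hash (tag): sum = 53+92+92+179 = 416; mod 256 = 160 → a0.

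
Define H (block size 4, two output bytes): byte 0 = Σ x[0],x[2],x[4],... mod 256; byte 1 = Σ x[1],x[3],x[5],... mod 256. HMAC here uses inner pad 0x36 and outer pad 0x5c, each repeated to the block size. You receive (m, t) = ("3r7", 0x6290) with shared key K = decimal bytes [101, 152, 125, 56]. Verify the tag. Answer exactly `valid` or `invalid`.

Key decimal bytes [101, 152, 125, 56] = 65 98 7d 38 is exactly B = 4 bytes: K' = 65 98 7d 38.
K' ⊕ ipad = 53 ae 4b 0e; K' ⊕ opad = 39 c4 21 64.
Inner hash: even-index sum = 264 mod 256 = 8; odd-index sum = 302 mod 256 = 46 → 08 2e.
Outer hash (recomputed tag): even-index sum = 98 mod 256 = 98; odd-index sum = 342 mod 256 = 86 → 62 56.
Recomputed tag = 6256; claimed = 6290 → mismatch.

invalid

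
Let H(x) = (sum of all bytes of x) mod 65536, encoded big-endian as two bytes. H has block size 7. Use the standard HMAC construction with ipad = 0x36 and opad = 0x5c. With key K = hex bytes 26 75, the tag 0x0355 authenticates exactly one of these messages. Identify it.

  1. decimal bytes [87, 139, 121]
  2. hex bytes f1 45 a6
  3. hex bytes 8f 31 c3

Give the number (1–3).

Key hex bytes 26 75 is 2 bytes ≤ B = 7; zero-pad to 7 bytes: K' = 26 75 00 00 00 00 00.
K' ⊕ ipad = 10 43 36 36 36 36 36; K' ⊕ opad = 7a 29 5c 5c 5c 5c 5c.
m1: inner = H(10 43 36 36 36 36 36 57 8b 79) = 02 bc; tag = H(7a 29 5c 5c 5c 5c 5c 02 bc) = 032d
m2: inner = H(10 43 36 36 36 36 36 f1 45 a6) = 03 3d; tag = H(7a 29 5c 5c 5c 5c 5c 03 3d) = 02af
m3: inner = H(10 43 36 36 36 36 36 8f 31 c3) = 02 e4; tag = H(7a 29 5c 5c 5c 5c 5c 02 e4) = 0355 ← matches

3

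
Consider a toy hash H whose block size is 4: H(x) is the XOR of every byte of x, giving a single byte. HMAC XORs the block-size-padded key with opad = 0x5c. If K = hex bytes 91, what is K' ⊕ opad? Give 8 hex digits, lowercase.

cd5c5c5c

Key hex bytes 91 is 1 byte ≤ B = 4; zero-pad to 4 bytes: K' = 91 00 00 00.
XOR each byte with 0x5c: 91⊕5c=cd, 00⊕5c=5c, 00⊕5c=5c, 00⊕5c=5c.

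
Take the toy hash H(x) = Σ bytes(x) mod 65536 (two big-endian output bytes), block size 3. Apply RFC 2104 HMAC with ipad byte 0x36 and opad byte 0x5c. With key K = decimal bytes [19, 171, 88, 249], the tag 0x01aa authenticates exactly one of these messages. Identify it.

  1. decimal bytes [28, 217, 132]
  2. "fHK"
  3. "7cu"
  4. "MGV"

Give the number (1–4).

2

Key decimal bytes [19, 171, 88, 249] = 13 ab 58 f9 is 4 bytes > B = 3, so hash it first: H(key) = 02 0f, then zero-pad to 3 bytes: K' = 02 0f 00.
K' ⊕ ipad = 34 39 36; K' ⊕ opad = 5e 53 5c.
m1: inner = H(34 39 36 1c d9 84) = 02 1c; tag = H(5e 53 5c 02 1c) = 012b
m2: inner = H(34 39 36 66 48 4b) = 01 9c; tag = H(5e 53 5c 01 9c) = 01aa ← matches
m3: inner = H(34 39 36 37 63 75) = 01 b2; tag = H(5e 53 5c 01 b2) = 01c0
m4: inner = H(34 39 36 4d 47 56) = 01 8d; tag = H(5e 53 5c 01 8d) = 019b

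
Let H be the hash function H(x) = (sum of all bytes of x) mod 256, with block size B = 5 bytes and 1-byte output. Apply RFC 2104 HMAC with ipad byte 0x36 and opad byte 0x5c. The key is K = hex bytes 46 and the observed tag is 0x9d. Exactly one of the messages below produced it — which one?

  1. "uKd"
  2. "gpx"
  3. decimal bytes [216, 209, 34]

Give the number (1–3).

Key hex bytes 46 is 1 byte ≤ B = 5; zero-pad to 5 bytes: K' = 46 00 00 00 00.
K' ⊕ ipad = 70 36 36 36 36; K' ⊕ opad = 1a 5c 5c 5c 5c.
m1: inner = H(70 36 36 36 36 75 4b 64) = 6c; tag = H(1a 5c 5c 5c 5c 6c) = f6
m2: inner = H(70 36 36 36 36 67 70 78) = 97; tag = H(1a 5c 5c 5c 5c 97) = 21
m3: inner = H(70 36 36 36 36 d8 d1 22) = 13; tag = H(1a 5c 5c 5c 5c 13) = 9d ← matches

3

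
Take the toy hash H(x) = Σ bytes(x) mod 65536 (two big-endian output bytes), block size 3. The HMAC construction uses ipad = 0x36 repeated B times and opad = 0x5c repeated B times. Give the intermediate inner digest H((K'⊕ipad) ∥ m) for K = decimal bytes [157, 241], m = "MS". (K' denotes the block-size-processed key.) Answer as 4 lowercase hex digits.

Key decimal bytes [157, 241] = 9d f1 is 2 bytes ≤ B = 3; zero-pad to 3 bytes: K' = 9d f1 00.
K' ⊕ ipad = ab c7 36.
Inner input = ab c7 36 ∥ 4d 53.
Inner hash: sum = 171+199+54+77+83 = 584 → 02 48.

0248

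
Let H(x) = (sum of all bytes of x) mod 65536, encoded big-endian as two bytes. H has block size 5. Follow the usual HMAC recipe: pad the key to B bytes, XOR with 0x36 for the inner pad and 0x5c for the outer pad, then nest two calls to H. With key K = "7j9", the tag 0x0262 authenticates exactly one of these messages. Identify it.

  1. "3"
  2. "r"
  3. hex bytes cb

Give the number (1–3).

Key "7j9" = 37 6a 39 is 3 bytes ≤ B = 5; zero-pad to 5 bytes: K' = 37 6a 39 00 00.
K' ⊕ ipad = 01 5c 0f 36 36; K' ⊕ opad = 6b 36 65 5c 5c.
m1: inner = H(01 5c 0f 36 36 33) = 01 0b; tag = H(6b 36 65 5c 5c 01 0b) = 01ca
m2: inner = H(01 5c 0f 36 36 72) = 01 4a; tag = H(6b 36 65 5c 5c 01 4a) = 0209
m3: inner = H(01 5c 0f 36 36 cb) = 01 a3; tag = H(6b 36 65 5c 5c 01 a3) = 0262 ← matches

3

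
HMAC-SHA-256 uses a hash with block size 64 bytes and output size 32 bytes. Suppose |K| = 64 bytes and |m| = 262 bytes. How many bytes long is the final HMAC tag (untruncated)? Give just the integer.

32

The tag is one SHA-256 digest: 32 bytes.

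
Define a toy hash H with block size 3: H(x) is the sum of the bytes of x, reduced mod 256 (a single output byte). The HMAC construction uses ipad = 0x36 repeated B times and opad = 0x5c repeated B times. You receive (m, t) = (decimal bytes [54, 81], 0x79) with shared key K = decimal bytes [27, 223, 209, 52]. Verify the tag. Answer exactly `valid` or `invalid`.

Key decimal bytes [27, 223, 209, 52] = 1b df d1 34 is 4 bytes > B = 3, so hash it first: H(key) = ff, then zero-pad to 3 bytes: K' = ff 00 00.
K' ⊕ ipad = c9 36 36; K' ⊕ opad = a3 5c 5c.
Inner hash: sum = 201+54+54+54+81 = 444; mod 256 = 188 → bc.
Outer hash (recomputed tag): sum = 163+92+92+188 = 535; mod 256 = 23 → 17.
Recomputed tag = 17; claimed = 79 → mismatch.

invalid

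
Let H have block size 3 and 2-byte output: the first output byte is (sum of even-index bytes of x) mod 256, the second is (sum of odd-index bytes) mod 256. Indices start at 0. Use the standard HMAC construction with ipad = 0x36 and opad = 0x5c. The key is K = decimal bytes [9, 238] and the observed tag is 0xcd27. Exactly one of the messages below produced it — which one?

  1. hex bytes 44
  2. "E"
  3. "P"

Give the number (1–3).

1

Key decimal bytes [9, 238] = 09 ee is 2 bytes ≤ B = 3; zero-pad to 3 bytes: K' = 09 ee 00.
K' ⊕ ipad = 3f d8 36; K' ⊕ opad = 55 b2 5c.
m1: inner = H(3f d8 36 44) = 75 1c; tag = H(55 b2 5c 75 1c) = cd27 ← matches
m2: inner = H(3f d8 36 45) = 75 1d; tag = H(55 b2 5c 75 1d) = ce27
m3: inner = H(3f d8 36 50) = 75 28; tag = H(55 b2 5c 75 28) = d927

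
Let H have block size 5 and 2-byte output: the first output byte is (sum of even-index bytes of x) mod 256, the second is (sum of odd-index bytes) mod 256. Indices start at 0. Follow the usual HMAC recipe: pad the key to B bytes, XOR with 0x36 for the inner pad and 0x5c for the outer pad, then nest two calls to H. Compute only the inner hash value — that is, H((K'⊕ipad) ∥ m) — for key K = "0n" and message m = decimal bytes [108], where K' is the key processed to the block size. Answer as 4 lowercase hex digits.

72fa

Key "0n" = 30 6e is 2 bytes ≤ B = 5; zero-pad to 5 bytes: K' = 30 6e 00 00 00.
K' ⊕ ipad = 06 58 36 36 36.
Inner input = 06 58 36 36 36 ∥ 6c.
Inner hash: even-index sum = 114 mod 256 = 114; odd-index sum = 250 mod 256 = 250 → 72 fa.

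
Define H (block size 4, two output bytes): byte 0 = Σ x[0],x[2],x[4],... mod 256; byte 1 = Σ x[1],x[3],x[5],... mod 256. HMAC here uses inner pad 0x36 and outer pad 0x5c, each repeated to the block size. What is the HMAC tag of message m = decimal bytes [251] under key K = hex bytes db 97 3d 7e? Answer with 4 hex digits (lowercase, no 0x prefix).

Key hex bytes db 97 3d 7e is exactly B = 4 bytes: K' = db 97 3d 7e.
K' ⊕ ipad = ed a1 0b 48.  K' ⊕ opad = 87 cb 61 22.
Inner input = (K'⊕ipad) ∥ m = ed a1 0b 48 ∥ fb.
Inner hash: even-index sum = 499 mod 256 = 243; odd-index sum = 233 mod 256 = 233 → f3 e9.
Outer input = (K'⊕opad) ∥ inner = 87 cb 61 22 ∥ f3 e9.
Outer hash (tag): even-index sum = 475 mod 256 = 219; odd-index sum = 470 mod 256 = 214 → db d6.

dbd6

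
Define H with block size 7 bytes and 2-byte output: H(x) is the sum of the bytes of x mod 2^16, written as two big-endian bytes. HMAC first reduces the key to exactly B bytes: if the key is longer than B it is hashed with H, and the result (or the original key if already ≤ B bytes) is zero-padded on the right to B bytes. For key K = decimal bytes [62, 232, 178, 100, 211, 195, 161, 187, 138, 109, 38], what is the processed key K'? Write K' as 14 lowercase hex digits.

|K| = 11 > B = 7, so first hash the key.
H(K): sum = 62+232+178+100+211+195+161+187+138+109+38 = 1611 → 06 4b.
Zero-pad H(K) = 06 4b to 7 bytes: K' = 06 4b 00 00 00 00 00.

064b0000000000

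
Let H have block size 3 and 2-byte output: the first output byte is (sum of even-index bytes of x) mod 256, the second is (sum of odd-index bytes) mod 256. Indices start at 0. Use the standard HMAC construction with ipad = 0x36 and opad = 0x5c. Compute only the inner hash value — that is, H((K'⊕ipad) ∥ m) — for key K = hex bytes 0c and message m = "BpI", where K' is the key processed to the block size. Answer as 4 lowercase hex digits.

e0c1

Key hex bytes 0c is 1 byte ≤ B = 3; zero-pad to 3 bytes: K' = 0c 00 00.
K' ⊕ ipad = 3a 36 36.
Inner input = 3a 36 36 ∥ 42 70 49.
Inner hash: even-index sum = 224 mod 256 = 224; odd-index sum = 193 mod 256 = 193 → e0 c1.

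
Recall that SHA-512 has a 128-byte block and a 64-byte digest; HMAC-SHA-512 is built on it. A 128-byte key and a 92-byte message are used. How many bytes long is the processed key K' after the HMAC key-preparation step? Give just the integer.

128

Key is 128 ≤ 128 bytes, zero-padded: |K'| = 128.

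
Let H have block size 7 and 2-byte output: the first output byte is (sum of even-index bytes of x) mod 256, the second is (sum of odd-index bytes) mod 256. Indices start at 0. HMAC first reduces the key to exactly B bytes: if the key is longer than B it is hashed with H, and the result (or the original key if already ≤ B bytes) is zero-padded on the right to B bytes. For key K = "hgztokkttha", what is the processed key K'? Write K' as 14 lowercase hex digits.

|K| = 11 > B = 7, so first hash the key.
H(K): even-index sum = 657 mod 256 = 145; odd-index sum = 546 mod 256 = 34 → 91 22.
Zero-pad H(K) = 91 22 to 7 bytes: K' = 91 22 00 00 00 00 00.

91220000000000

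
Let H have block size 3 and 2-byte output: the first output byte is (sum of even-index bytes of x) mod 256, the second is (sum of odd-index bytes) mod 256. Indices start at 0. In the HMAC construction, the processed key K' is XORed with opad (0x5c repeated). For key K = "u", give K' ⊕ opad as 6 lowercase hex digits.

Key "u" = 75 is 1 byte ≤ B = 3; zero-pad to 3 bytes: K' = 75 00 00.
XOR each byte with 0x5c: 75⊕5c=29, 00⊕5c=5c, 00⊕5c=5c.

295c5c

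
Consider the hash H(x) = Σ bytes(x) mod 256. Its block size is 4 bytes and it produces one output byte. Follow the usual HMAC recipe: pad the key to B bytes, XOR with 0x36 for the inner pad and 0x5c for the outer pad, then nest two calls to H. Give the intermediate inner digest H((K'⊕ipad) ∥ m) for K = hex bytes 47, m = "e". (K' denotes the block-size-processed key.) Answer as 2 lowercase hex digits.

Key hex bytes 47 is 1 byte ≤ B = 4; zero-pad to 4 bytes: K' = 47 00 00 00.
K' ⊕ ipad = 71 36 36 36.
Inner input = 71 36 36 36 ∥ 65.
Inner hash: sum = 113+54+54+54+101 = 376; mod 256 = 120 → 78.

78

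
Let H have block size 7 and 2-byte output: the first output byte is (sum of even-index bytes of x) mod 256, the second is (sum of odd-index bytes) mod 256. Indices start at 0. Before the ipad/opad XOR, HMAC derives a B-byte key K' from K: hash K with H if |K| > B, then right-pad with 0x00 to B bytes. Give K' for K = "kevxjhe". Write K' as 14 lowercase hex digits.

6b6576786a6865

Key "kevxjhe" = 6b 65 76 78 6a 68 65 is exactly B = 7 bytes: K' = 6b 65 76 78 6a 68 65.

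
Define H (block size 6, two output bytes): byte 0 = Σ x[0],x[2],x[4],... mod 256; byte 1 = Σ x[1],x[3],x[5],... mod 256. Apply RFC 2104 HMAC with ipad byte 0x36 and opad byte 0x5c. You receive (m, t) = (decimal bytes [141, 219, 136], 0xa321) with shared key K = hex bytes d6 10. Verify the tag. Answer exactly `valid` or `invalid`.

invalid

Key hex bytes d6 10 is 2 bytes ≤ B = 6; zero-pad to 6 bytes: K' = d6 10 00 00 00 00.
K' ⊕ ipad = e0 26 36 36 36 36; K' ⊕ opad = 8a 4c 5c 5c 5c 5c.
Inner hash: even-index sum = 609 mod 256 = 97; odd-index sum = 365 mod 256 = 109 → 61 6d.
Outer hash (recomputed tag): even-index sum = 419 mod 256 = 163; odd-index sum = 369 mod 256 = 113 → a3 71.
Recomputed tag = a371; claimed = a321 → mismatch.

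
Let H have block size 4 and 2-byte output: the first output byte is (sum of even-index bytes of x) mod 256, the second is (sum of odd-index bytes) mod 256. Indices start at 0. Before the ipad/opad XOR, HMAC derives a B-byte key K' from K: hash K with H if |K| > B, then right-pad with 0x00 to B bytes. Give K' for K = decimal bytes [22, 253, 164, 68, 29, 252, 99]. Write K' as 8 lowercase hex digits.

|K| = 7 > B = 4, so first hash the key.
H(K): even-index sum = 314 mod 256 = 58; odd-index sum = 573 mod 256 = 61 → 3a 3d.
Zero-pad H(K) = 3a 3d to 4 bytes: K' = 3a 3d 00 00.

3a3d0000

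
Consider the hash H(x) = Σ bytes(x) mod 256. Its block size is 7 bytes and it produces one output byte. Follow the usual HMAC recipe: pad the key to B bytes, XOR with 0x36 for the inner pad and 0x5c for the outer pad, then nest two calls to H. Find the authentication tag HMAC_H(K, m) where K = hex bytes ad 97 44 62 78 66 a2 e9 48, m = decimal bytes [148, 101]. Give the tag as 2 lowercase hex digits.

d9

Key hex bytes ad 97 44 62 78 66 a2 e9 48 is 9 bytes > B = 7, so hash it first: H(key) = 9b, then zero-pad to 7 bytes: K' = 9b 00 00 00 00 00 00.
K' ⊕ ipad = ad 36 36 36 36 36 36.  K' ⊕ opad = c7 5c 5c 5c 5c 5c 5c.
Inner input = (K'⊕ipad) ∥ m = ad 36 36 36 36 36 36 ∥ 94 65.
Inner hash: sum = 173+54+54+54+54+54+54+148+101 = 746; mod 256 = 234 → ea.
Outer input = (K'⊕opad) ∥ inner = c7 5c 5c 5c 5c 5c 5c ∥ ea.
Outer hash (tag): sum = 199+92+92+92+92+92+92+234 = 985; mod 256 = 217 → d9.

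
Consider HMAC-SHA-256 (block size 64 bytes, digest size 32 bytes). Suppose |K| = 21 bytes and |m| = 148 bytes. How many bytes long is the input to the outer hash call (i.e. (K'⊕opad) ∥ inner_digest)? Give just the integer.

96

Key is 21 ≤ 64 bytes, zero-padded: |K'| = 64.
Outer input = (K'⊕opad) ∥ H(inner) → 64 + 32 = 96 bytes.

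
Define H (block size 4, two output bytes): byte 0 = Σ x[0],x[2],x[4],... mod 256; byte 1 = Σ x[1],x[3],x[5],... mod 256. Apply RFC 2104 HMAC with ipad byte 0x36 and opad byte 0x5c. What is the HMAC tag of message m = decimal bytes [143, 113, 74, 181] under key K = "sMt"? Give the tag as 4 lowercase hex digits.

b744

Key "sMt" = 73 4d 74 is 3 bytes ≤ B = 4; zero-pad to 4 bytes: K' = 73 4d 74 00.
K' ⊕ ipad = 45 7b 42 36.  K' ⊕ opad = 2f 11 28 5c.
Inner input = (K'⊕ipad) ∥ m = 45 7b 42 36 ∥ 8f 71 4a b5.
Inner hash: even-index sum = 352 mod 256 = 96; odd-index sum = 471 mod 256 = 215 → 60 d7.
Outer input = (K'⊕opad) ∥ inner = 2f 11 28 5c ∥ 60 d7.
Outer hash (tag): even-index sum = 183 mod 256 = 183; odd-index sum = 324 mod 256 = 68 → b7 44.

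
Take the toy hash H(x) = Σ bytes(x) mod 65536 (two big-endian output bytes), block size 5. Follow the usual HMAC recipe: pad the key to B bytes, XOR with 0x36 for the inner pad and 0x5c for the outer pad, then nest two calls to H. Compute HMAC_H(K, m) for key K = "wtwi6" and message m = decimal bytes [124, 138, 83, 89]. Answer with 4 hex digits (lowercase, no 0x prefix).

01f4

Key "wtwi6" = 77 74 77 69 36 is exactly B = 5 bytes: K' = 77 74 77 69 36.
K' ⊕ ipad = 41 42 41 5f 00.  K' ⊕ opad = 2b 28 2b 35 6a.
Inner input = (K'⊕ipad) ∥ m = 41 42 41 5f 00 ∥ 7c 8a 53 59.
Inner hash: sum = 65+66+65+95+0+124+138+83+89 = 725 → 02 d5.
Outer input = (K'⊕opad) ∥ inner = 2b 28 2b 35 6a ∥ 02 d5.
Outer hash (tag): sum = 43+40+43+53+106+2+213 = 500 → 01 f4.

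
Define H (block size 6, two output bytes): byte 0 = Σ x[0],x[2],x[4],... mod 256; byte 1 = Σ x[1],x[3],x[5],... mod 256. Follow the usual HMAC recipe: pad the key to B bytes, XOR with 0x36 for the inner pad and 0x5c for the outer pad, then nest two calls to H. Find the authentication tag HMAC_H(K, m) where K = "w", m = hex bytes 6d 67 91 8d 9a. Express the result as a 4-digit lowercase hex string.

28aa

Key "w" = 77 is 1 byte ≤ B = 6; zero-pad to 6 bytes: K' = 77 00 00 00 00 00.
K' ⊕ ipad = 41 36 36 36 36 36.  K' ⊕ opad = 2b 5c 5c 5c 5c 5c.
Inner input = (K'⊕ipad) ∥ m = 41 36 36 36 36 36 ∥ 6d 67 91 8d 9a.
Inner hash: even-index sum = 581 mod 256 = 69; odd-index sum = 406 mod 256 = 150 → 45 96.
Outer input = (K'⊕opad) ∥ inner = 2b 5c 5c 5c 5c 5c ∥ 45 96.
Outer hash (tag): even-index sum = 296 mod 256 = 40; odd-index sum = 426 mod 256 = 170 → 28 aa.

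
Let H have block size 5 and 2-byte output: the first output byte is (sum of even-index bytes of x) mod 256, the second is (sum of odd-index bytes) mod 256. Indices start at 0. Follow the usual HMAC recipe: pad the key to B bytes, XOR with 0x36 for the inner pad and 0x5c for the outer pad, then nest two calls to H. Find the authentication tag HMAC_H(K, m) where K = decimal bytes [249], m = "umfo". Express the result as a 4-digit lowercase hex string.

a4cf

Key decimal bytes [249] = f9 is 1 byte ≤ B = 5; zero-pad to 5 bytes: K' = f9 00 00 00 00.
K' ⊕ ipad = cf 36 36 36 36.  K' ⊕ opad = a5 5c 5c 5c 5c.
Inner input = (K'⊕ipad) ∥ m = cf 36 36 36 36 ∥ 75 6d 66 6f.
Inner hash: even-index sum = 535 mod 256 = 23; odd-index sum = 327 mod 256 = 71 → 17 47.
Outer input = (K'⊕opad) ∥ inner = a5 5c 5c 5c 5c ∥ 17 47.
Outer hash (tag): even-index sum = 420 mod 256 = 164; odd-index sum = 207 mod 256 = 207 → a4 cf.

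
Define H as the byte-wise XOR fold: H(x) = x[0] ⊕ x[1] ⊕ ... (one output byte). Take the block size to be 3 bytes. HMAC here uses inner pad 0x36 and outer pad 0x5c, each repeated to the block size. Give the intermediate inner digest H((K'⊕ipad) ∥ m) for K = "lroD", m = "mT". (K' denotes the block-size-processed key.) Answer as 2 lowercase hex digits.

Key "lroD" = 6c 72 6f 44 is 4 bytes > B = 3, so hash it first: H(key) = 35, then zero-pad to 3 bytes: K' = 35 00 00.
K' ⊕ ipad = 03 36 36.
Inner input = 03 36 36 ∥ 6d 54.
Inner hash: XOR 03⊕36⊕36⊕6d⊕54 = 3a.

3a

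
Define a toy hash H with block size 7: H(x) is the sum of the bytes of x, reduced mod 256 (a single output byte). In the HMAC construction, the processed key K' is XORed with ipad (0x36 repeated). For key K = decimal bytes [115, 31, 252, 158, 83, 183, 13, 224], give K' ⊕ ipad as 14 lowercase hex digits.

15363636363636

Key decimal bytes [115, 31, 252, 158, 83, 183, 13, 224] = 73 1f fc 9e 53 b7 0d e0 is 8 bytes > B = 7, so hash it first: H(key) = 23, then zero-pad to 7 bytes: K' = 23 00 00 00 00 00 00.
XOR each byte with 0x36: 23⊕36=15, 00⊕36=36, 00⊕36=36, 00⊕36=36, 00⊕36=36, 00⊕36=36, 00⊕36=36.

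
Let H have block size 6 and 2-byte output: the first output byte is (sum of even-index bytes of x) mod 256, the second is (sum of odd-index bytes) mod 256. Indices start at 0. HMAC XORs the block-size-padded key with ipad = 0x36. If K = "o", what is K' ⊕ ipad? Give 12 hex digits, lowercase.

593636363636

Key "o" = 6f is 1 byte ≤ B = 6; zero-pad to 6 bytes: K' = 6f 00 00 00 00 00.
XOR each byte with 0x36: 6f⊕36=59, 00⊕36=36, 00⊕36=36, 00⊕36=36, 00⊕36=36, 00⊕36=36.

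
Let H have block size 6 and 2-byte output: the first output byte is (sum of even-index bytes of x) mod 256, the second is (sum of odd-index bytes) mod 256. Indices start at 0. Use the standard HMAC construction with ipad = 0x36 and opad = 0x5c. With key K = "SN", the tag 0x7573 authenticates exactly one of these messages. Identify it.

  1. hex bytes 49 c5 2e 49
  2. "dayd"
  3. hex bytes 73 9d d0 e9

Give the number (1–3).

2

Key "SN" = 53 4e is 2 bytes ≤ B = 6; zero-pad to 6 bytes: K' = 53 4e 00 00 00 00.
K' ⊕ ipad = 65 78 36 36 36 36; K' ⊕ opad = 0f 12 5c 5c 5c 5c.
m1: inner = H(65 78 36 36 36 36 49 c5 2e 49) = 48 f2; tag = H(0f 12 5c 5c 5c 5c 48 f2) = 0fbc
m2: inner = H(65 78 36 36 36 36 64 61 79 64) = ae a9; tag = H(0f 12 5c 5c 5c 5c ae a9) = 7573 ← matches
m3: inner = H(65 78 36 36 36 36 73 9d d0 e9) = 14 6a; tag = H(0f 12 5c 5c 5c 5c 14 6a) = db34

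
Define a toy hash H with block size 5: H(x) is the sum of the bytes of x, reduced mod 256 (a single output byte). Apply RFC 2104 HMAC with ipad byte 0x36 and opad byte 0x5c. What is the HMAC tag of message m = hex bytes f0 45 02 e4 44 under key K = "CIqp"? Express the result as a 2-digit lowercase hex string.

Key "CIqp" = 43 49 71 70 is 4 bytes ≤ B = 5; zero-pad to 5 bytes: K' = 43 49 71 70 00.
K' ⊕ ipad = 75 7f 47 46 36.  K' ⊕ opad = 1f 15 2d 2c 5c.
Inner input = (K'⊕ipad) ∥ m = 75 7f 47 46 36 ∥ f0 45 02 e4 44.
Inner hash: sum = 117+127+71+70+54+240+69+2+228+68 = 1046; mod 256 = 22 → 16.
Outer input = (K'⊕opad) ∥ inner = 1f 15 2d 2c 5c ∥ 16.
Outer hash (tag): sum = 31+21+45+44+92+22 = 255 → ff.

ff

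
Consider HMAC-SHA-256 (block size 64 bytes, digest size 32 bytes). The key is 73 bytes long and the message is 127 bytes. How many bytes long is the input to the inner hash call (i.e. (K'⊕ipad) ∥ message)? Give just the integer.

Key is 73 > 64 bytes, so it is hashed to 32 bytes then zero-padded to 64: |K'| = 64.
Inner input = (K'⊕ipad) ∥ m → 64 + 127 = 191 bytes.

191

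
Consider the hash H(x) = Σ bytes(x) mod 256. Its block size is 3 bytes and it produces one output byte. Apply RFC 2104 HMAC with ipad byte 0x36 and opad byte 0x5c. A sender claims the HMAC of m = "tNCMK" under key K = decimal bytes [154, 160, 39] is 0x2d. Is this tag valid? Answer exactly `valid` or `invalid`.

Key decimal bytes [154, 160, 39] = 9a a0 27 is exactly B = 3 bytes: K' = 9a a0 27.
K' ⊕ ipad = ac 96 11; K' ⊕ opad = c6 fc 7b.
Inner hash: sum = 172+150+17+116+78+67+77+75 = 752; mod 256 = 240 → f0.
Outer hash (recomputed tag): sum = 198+252+123+240 = 813; mod 256 = 45 → 2d.
Recomputed tag = 2d; claimed = 2d → match.

valid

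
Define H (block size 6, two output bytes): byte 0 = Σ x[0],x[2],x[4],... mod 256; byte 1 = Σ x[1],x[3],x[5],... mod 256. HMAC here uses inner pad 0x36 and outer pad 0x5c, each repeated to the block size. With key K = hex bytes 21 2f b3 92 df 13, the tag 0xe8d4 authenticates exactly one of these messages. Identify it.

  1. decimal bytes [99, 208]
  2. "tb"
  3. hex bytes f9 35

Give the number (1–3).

Key hex bytes 21 2f b3 92 df 13 is exactly B = 6 bytes: K' = 21 2f b3 92 df 13.
K' ⊕ ipad = 17 19 85 a4 e9 25; K' ⊕ opad = 7d 73 ef ce 83 4f.
m1: inner = H(17 19 85 a4 e9 25 63 d0) = e8 b2; tag = H(7d 73 ef ce 83 4f e8 b2) = d742
m2: inner = H(17 19 85 a4 e9 25 74 62) = f9 44; tag = H(7d 73 ef ce 83 4f f9 44) = e8d4 ← matches
m3: inner = H(17 19 85 a4 e9 25 f9 35) = 7e 17; tag = H(7d 73 ef ce 83 4f 7e 17) = 6da7

2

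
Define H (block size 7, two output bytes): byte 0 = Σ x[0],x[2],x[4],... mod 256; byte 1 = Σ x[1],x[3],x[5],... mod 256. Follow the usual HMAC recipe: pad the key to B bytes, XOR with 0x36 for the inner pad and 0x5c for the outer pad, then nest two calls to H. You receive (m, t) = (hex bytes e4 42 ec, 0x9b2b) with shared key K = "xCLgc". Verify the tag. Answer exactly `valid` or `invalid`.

Key "xCLgc" = 78 43 4c 67 63 is 5 bytes ≤ B = 7; zero-pad to 7 bytes: K' = 78 43 4c 67 63 00 00.
K' ⊕ ipad = 4e 75 7a 51 55 36 36; K' ⊕ opad = 24 1f 10 3b 3f 5c 5c.
Inner hash: even-index sum = 405 mod 256 = 149; odd-index sum = 716 mod 256 = 204 → 95 cc.
Outer hash (recomputed tag): even-index sum = 411 mod 256 = 155; odd-index sum = 331 mod 256 = 75 → 9b 4b.
Recomputed tag = 9b4b; claimed = 9b2b → mismatch.

invalid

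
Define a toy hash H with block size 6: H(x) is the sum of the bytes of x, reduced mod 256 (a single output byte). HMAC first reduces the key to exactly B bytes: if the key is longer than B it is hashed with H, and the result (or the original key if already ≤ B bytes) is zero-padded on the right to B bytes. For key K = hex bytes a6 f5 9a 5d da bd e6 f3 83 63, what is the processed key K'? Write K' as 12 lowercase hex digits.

|K| = 10 > B = 6, so first hash the key.
H(K): sum = 166+245+154+93+218+189+230+243+131+99 = 1768; mod 256 = 232 → e8.
Zero-pad H(K) = e8 to 6 bytes: K' = e8 00 00 00 00 00.

e80000000000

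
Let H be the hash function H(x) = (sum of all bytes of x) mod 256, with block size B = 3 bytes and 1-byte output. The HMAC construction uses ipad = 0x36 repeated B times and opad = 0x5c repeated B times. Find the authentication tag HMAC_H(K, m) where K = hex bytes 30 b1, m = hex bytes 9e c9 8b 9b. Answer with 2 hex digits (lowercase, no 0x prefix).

Key hex bytes 30 b1 is 2 bytes ≤ B = 3; zero-pad to 3 bytes: K' = 30 b1 00.
K' ⊕ ipad = 06 87 36.  K' ⊕ opad = 6c ed 5c.
Inner input = (K'⊕ipad) ∥ m = 06 87 36 ∥ 9e c9 8b 9b.
Inner hash: sum = 6+135+54+158+201+139+155 = 848; mod 256 = 80 → 50.
Outer input = (K'⊕opad) ∥ inner = 6c ed 5c ∥ 50.
Outer hash (tag): sum = 108+237+92+80 = 517; mod 256 = 5 → 05.

05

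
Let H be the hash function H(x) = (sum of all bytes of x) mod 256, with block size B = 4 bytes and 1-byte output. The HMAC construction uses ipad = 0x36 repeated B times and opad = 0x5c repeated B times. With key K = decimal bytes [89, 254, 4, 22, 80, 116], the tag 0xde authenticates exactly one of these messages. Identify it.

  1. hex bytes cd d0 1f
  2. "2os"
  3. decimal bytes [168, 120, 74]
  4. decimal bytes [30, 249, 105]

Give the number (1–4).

Key decimal bytes [89, 254, 4, 22, 80, 116] = 59 fe 04 16 50 74 is 6 bytes > B = 4, so hash it first: H(key) = 35, then zero-pad to 4 bytes: K' = 35 00 00 00.
K' ⊕ ipad = 03 36 36 36; K' ⊕ opad = 69 5c 5c 5c.
m1: inner = H(03 36 36 36 cd d0 1f) = 61; tag = H(69 5c 5c 5c 61) = de ← matches
m2: inner = H(03 36 36 36 32 6f 73) = b9; tag = H(69 5c 5c 5c b9) = 36
m3: inner = H(03 36 36 36 a8 78 4a) = 0f; tag = H(69 5c 5c 5c 0f) = 8c
m4: inner = H(03 36 36 36 1e f9 69) = 25; tag = H(69 5c 5c 5c 25) = a2

1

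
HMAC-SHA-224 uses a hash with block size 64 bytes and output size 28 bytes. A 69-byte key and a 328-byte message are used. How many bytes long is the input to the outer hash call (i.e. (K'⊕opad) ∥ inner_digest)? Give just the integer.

92

Key is 69 > 64 bytes, so it is hashed to 28 bytes then zero-padded to 64: |K'| = 64.
Outer input = (K'⊕opad) ∥ H(inner) → 64 + 28 = 92 bytes.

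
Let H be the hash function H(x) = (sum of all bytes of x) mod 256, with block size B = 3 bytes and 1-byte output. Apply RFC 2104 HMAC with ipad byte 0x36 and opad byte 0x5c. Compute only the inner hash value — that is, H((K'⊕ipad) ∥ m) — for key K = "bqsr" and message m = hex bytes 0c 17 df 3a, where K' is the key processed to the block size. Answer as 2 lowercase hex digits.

36

Key "bqsr" = 62 71 73 72 is 4 bytes > B = 3, so hash it first: H(key) = b8, then zero-pad to 3 bytes: K' = b8 00 00.
K' ⊕ ipad = 8e 36 36.
Inner input = 8e 36 36 ∥ 0c 17 df 3a.
Inner hash: sum = 142+54+54+12+23+223+58 = 566; mod 256 = 54 → 36.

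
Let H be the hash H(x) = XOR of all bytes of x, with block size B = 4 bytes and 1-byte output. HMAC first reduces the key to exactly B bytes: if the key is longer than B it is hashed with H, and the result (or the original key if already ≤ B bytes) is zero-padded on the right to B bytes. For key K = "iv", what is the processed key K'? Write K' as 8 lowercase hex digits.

69760000

Key "iv" = 69 76 is 2 bytes ≤ B = 4; zero-pad to 4 bytes: K' = 69 76 00 00.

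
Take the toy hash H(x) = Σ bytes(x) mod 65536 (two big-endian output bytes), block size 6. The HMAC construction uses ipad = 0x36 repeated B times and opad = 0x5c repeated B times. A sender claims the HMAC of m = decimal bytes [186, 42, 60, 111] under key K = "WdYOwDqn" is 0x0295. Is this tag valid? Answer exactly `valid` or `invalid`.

Key "WdYOwDqn" = 57 64 59 4f 77 44 71 6e is 8 bytes > B = 6, so hash it first: H(key) = 02 fd, then zero-pad to 6 bytes: K' = 02 fd 00 00 00 00.
K' ⊕ ipad = 34 cb 36 36 36 36; K' ⊕ opad = 5e a1 5c 5c 5c 5c.
Inner hash: sum = 52+203+54+54+54+54+186+42+60+111 = 870 → 03 66.
Outer hash (recomputed tag): sum = 94+161+92+92+92+92+3+102 = 728 → 02 d8.
Recomputed tag = 02d8; claimed = 0295 → mismatch.

invalid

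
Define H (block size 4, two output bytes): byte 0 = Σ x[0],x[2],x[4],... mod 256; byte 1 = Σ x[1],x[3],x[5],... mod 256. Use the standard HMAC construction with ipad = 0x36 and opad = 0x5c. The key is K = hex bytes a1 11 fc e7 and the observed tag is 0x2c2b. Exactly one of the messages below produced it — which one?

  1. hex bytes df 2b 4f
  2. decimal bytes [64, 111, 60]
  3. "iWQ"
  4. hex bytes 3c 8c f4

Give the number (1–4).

1

Key hex bytes a1 11 fc e7 is exactly B = 4 bytes: K' = a1 11 fc e7.
K' ⊕ ipad = 97 27 ca d1; K' ⊕ opad = fd 4d a0 bb.
m1: inner = H(97 27 ca d1 df 2b 4f) = 8f 23; tag = H(fd 4d a0 bb 8f 23) = 2c2b ← matches
m2: inner = H(97 27 ca d1 40 6f 3c) = dd 67; tag = H(fd 4d a0 bb dd 67) = 7a6f
m3: inner = H(97 27 ca d1 69 57 51) = 1b 4f; tag = H(fd 4d a0 bb 1b 4f) = b857
m4: inner = H(97 27 ca d1 3c 8c f4) = 91 84; tag = H(fd 4d a0 bb 91 84) = 2e8c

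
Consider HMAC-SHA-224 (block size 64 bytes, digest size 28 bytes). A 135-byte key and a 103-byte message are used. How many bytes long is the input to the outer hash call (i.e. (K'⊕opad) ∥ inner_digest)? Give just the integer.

92

Key is 135 > 64 bytes, so it is hashed to 28 bytes then zero-padded to 64: |K'| = 64.
Outer input = (K'⊕opad) ∥ H(inner) → 64 + 28 = 92 bytes.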